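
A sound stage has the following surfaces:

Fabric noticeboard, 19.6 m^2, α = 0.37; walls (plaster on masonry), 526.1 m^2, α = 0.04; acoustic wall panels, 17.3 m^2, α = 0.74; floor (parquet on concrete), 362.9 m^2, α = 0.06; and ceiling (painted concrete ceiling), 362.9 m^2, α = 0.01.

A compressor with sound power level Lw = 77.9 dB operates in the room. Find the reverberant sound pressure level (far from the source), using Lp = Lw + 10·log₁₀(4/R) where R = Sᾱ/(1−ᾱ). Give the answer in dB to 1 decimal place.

65.5 dB

Σ(Sᵢαᵢ) = 19.6·0.37 + 526.1·0.04 + 17.3·0.74 + 362.9·0.06 + 362.9·0.01 = 66.501; total area S = 1288.8 m^2.
ᾱ = 66.501/1288.8 = 0.0516; R = Sᾱ/(1−ᾱ) = 66.501/(1−0.0516) = 70.119 m^2.
Lp = Lw + 10 log₁₀(4/R) = 77.9 -12.44 = 65.5 dB.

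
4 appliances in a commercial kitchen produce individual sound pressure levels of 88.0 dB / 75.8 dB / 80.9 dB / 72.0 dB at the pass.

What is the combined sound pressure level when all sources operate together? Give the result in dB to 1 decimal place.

Converting to relative power and adding: 10^(88.0/10) + 10^(75.8/10) + 10^(80.9/10) + 10^(72.0/10) = 8.079e+08.
Back to dB: 10·log₁₀ Σ = 89.1 dB.

89.1 dB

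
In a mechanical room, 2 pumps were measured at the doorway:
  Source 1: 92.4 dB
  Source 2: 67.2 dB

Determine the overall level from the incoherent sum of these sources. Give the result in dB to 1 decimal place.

92.4 dB

Σ 10^(Lᵢ/10) = 1.743e+09.
L_total = 10·log₁₀(1.743e+09) = 92.4 dB.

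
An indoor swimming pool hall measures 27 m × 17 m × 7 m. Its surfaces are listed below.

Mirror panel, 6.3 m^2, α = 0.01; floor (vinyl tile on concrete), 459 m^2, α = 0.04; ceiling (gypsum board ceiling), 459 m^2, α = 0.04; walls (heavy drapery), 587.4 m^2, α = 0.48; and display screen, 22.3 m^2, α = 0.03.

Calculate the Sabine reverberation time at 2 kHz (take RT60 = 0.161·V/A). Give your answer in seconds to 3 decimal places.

1.620 seconds

A = Σ Sᵢαᵢ = 6.3*0.01 + 459*0.04 + 459*0.04 + 587.4*0.48 + 22.3*0.03 = 319.404 sabins.
V = 27·17·7 = 3213 m³.
Sabine: RT60 = 0.161 × 3213 / 319.404 = 1.620 s.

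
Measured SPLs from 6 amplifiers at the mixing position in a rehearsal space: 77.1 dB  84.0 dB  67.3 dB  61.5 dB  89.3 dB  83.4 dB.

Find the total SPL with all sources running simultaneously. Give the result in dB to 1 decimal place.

91.4 dB

Converting to relative power and adding: 10^(77.1/10) + 10^(84.0/10) + 10^(67.3/10) + 10^(61.5/10) + 10^(89.3/10) + 10^(83.4/10) = 1.379e+09.
L_total = 10·log₁₀(1.379e+09) = 91.4 dB.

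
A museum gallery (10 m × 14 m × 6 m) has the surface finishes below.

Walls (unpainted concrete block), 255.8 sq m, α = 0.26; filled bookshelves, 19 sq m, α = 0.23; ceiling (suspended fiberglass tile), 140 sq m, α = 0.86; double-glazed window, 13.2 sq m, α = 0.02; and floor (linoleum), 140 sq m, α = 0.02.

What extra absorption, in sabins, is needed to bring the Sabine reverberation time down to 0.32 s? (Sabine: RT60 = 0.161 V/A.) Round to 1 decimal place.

Summing Sᵢαᵢ: 66.508 + 4.370 + 120.400 + 0.264 + 2.800 → A₁ = 194.342 sabins.
For T = 0.32 s, need A₂ = 0.161·V/T = 0.161·840/0.32 = 422.625 sabins.
ΔA = A₂ − A₁ = 422.625 − 194.342 = 228.3 sabins.

228.3 sabins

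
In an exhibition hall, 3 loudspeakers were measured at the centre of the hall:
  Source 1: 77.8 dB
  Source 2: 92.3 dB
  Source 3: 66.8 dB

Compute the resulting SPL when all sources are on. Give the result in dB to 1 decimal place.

Σ 10^(Lᵢ/10) = 1.763e+09.
Back to dB: 10·log₁₀ Σ = 92.5 dB.

92.5 dB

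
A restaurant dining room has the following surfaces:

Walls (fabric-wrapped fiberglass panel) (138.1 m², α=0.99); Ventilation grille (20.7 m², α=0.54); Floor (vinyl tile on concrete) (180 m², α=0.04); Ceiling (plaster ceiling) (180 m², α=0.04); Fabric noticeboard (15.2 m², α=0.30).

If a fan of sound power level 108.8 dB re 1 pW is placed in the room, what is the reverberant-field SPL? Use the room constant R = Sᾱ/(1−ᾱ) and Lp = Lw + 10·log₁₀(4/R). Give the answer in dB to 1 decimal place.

91.0 dB

Σ(Sᵢαᵢ) = 138.1·0.99 + 20.7·0.54 + 180·0.04 + 180·0.04 + 15.2·0.30 = 166.857; total area S = 534.0 m².
ᾱ = 0.3125, so room constant R = A/(1−ᾱ) = 242.701 m².
Lp = 108.8 + 10·log₁₀(4/242.701) = 108.8 + (-17.83) = 91.0 dB.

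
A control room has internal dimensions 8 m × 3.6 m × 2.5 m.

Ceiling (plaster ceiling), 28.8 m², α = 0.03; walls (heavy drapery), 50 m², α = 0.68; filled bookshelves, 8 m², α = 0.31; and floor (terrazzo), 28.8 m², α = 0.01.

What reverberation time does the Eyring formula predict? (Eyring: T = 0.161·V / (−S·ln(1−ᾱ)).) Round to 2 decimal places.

Total surface area S = 28.8 + 50 + 8 + 28.8 = 115.6 m².
Σ(Sᵢαᵢ) = 28.8·0.03 + 50·0.68 + 8·0.31 + 28.8·0.01 = 37.632.
Mean coefficient ᾱ = A/S = 0.3255.
−S·ln(1−ᾱ) = −115.6 × ln(1 − 0.3255) = 45.521.
V = 8 × 3.6 × 2.5 = 72 m³.
T = 0.161·V/[−S·ln(1−ᾱ)] = 0.161·72/45.521 = 0.25 s.

0.25 seconds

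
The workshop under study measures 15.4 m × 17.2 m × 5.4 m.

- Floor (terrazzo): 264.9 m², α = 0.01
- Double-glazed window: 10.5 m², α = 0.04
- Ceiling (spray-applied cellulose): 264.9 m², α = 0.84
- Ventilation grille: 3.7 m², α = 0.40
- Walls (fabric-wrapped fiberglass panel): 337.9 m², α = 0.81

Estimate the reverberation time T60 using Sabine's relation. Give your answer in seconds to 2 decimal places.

Equivalent absorption area: A = 264.9·0.01 + 10.5·0.04 + 264.9·0.84 + 3.7·0.40 + 337.9·0.81 = 500.764 m².
Room volume: 1430.352 m³.
T = 0.161 V/A = 0.161·1430.352/500.764 = 0.46 s.

0.46 s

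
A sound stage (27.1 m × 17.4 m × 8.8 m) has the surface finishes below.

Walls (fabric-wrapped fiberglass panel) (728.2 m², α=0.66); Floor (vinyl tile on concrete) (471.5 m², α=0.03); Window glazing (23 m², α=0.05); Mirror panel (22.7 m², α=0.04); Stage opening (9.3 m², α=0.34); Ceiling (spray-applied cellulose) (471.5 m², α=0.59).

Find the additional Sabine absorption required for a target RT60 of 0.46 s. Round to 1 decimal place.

Total absorption A₁ = 728.2·0.66 + 471.5·0.03 + 23·0.05 + 22.7·0.04 + 9.3·0.34 + 471.5·0.59
  = 480.612 + 14.145 + 1.150 + 0.908 + 3.162 + 278.185 = 778.162 m² sabins.
For T = 0.46 s, need A₂ = 0.161·V/T = 0.161·4149.552/0.46 = 1452.343 sabins.
Shortfall: 1452.343 − 778.162 = 674.2 sabins.

674.2 sabins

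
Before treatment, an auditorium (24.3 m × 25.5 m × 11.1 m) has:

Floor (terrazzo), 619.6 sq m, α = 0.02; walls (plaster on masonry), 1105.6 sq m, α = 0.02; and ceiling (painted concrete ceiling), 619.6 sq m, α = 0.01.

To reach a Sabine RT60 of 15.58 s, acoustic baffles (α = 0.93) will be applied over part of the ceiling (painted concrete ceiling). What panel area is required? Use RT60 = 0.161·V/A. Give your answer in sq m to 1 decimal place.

A₁ = Σ Sᵢαᵢ = 619.6×0.02 + 1105.6×0.02 + 619.6×0.01 = 40.700 sabins.
V = 6878.115 m³. Target absorption A₂ = 0.161 × 6878.115 / 15.58 = 71.077 sabins.
ΔA needed = 71.077 − 40.700 = 30.377 sabins.
Each sq m of panel replacing the ceiling (painted concrete ceiling) adds (0.93 − 0.01) = 0.92 sabins.
Area = ΔA/Δα = 30.377/0.92 = 33.0 sq m.

33.0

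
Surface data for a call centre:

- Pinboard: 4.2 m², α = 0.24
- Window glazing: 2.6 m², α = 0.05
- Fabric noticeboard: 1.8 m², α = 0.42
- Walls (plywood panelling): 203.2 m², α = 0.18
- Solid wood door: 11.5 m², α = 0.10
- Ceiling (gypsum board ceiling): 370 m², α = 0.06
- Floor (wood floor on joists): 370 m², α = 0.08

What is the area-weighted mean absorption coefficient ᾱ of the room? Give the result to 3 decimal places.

0.095

S = Σ Sᵢ = 4.2 + 2.6 + 1.8 + 203.2 + 11.5 + 370 + 370 = 963.3 m².
A = 4.2·0.24 + 2.6·0.05 + 1.8·0.42 + 203.2·0.18 + 11.5·0.10 + 370·0.06 + 370·0.08 = 91.420 sabins.
ᾱ = A/S = 0.095.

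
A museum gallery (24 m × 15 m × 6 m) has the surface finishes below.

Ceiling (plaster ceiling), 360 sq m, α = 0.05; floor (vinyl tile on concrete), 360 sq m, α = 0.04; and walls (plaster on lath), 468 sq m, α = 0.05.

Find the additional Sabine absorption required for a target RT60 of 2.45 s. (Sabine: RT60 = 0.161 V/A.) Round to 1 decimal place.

Equivalent absorption area: A₁ = 360×0.05 + 360×0.04 + 468×0.05 = 55.800 sq m.
For T = 2.45 s, need A₂ = 0.161·V/T = 0.161·2160/2.45 = 141.943 sabins.
Additional absorption ΔA = 141.943 − 55.800 = 86.1 sabins.

86.1 sabins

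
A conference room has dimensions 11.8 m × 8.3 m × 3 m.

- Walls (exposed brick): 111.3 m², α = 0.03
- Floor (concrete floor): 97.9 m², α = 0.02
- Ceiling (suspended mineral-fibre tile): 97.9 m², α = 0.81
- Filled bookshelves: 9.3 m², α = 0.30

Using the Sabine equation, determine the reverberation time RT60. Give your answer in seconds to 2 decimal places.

0.54 sec

Equivalent absorption area: A = 111.3*0.03 + 97.9*0.02 + 97.9*0.81 + 9.3*0.30 = 87.386 m².
Room volume: 293.82 m³.
Sabine: RT60 = 0.161 × 293.82 / 87.386 = 0.54 s.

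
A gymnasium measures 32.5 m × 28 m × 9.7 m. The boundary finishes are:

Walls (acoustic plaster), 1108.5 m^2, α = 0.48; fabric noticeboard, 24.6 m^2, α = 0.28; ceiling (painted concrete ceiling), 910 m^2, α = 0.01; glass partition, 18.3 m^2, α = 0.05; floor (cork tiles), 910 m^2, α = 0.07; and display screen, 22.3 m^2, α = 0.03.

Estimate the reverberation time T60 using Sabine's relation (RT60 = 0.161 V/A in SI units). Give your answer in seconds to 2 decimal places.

2.32 s

Summing Sᵢαᵢ: 532.080 + 6.888 + 9.100 + 0.915 + 63.700 + 0.669 → A = 613.352 sabins.
Volume V = 32.5 × 28 × 9.7 = 8827 m³.
RT60 = 0.161 · V / A = 0.161 × 8827 / 613.352 = 2.32 s.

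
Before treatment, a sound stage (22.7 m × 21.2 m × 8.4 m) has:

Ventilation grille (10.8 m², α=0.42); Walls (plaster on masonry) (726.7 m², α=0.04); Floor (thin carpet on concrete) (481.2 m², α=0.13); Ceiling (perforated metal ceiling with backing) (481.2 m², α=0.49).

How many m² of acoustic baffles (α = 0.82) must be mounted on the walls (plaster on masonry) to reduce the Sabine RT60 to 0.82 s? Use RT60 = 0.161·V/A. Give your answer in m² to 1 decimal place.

592.0

A₁ = Σ Sᵢαᵢ = 10.8×0.42 + 726.7×0.04 + 481.2×0.13 + 481.2×0.49 = 331.948 sabins.
V = 4042.416 m³. Target absorption A₂ = 0.161 × 4042.416 / 0.82 = 793.694 sabins.
ΔA needed = 793.694 − 331.948 = 461.746 sabins.
Each m² of panel replacing the walls (plaster on masonry) adds (0.82 − 0.04) = 0.78 sabins.
Area = ΔA/Δα = 461.746/0.78 = 592.0 m².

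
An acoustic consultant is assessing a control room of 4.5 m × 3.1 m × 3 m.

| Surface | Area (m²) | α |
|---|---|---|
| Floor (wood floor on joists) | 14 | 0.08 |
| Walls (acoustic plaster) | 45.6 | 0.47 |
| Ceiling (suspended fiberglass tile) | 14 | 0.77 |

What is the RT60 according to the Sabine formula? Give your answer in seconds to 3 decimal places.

0.202 sec

A = Σ Sᵢαᵢ = 14·0.08 + 45.6·0.47 + 14·0.77 = 33.332 sabins.
Room volume: 41.85 m³.
Sabine: RT60 = 0.161 × 41.85 / 33.332 = 0.202 s.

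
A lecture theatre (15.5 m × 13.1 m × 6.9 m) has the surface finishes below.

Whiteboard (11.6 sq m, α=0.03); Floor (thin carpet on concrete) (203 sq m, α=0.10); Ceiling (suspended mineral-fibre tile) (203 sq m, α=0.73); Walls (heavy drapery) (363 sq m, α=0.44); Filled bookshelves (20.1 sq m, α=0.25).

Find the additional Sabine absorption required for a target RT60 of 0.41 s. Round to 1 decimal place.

216.6 sabins

A₁ = Σ Sᵢαᵢ = 11.6·0.03 + 203·0.10 + 203·0.73 + 363·0.44 + 20.1·0.25 = 333.583 sabins.
V = 1401.045 m³. Required absorption A₂ = 0.161 × 1401.045 / 0.41 = 550.166 sabins.
Shortfall: 550.166 − 333.583 = 216.6 sabins.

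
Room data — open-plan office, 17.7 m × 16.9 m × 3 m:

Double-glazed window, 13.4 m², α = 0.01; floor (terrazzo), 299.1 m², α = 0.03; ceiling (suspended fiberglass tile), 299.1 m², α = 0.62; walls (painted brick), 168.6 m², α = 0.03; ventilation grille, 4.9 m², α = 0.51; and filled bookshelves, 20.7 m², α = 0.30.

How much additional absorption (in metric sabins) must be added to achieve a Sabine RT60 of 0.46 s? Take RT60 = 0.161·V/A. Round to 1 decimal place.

Summing Sᵢαᵢ: 0.134 + 8.973 + 185.442 + 5.058 + 2.499 + 6.210 → A₁ = 208.316 sabins.
V = 897.39 m³. Required absorption A₂ = 0.161 × 897.39 / 0.46 = 314.087 sabins.
ΔA = A₂ − A₁ = 314.087 − 208.316 = 105.8 sabins.

105.8 sabins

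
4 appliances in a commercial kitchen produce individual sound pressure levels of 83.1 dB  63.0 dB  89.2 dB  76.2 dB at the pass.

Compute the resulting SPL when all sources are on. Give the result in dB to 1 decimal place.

90.3 dB

Σ 10^(Lᵢ/10) = 1.08e+09.
Combined level = 10 log₁₀(1.08e+09) = 90.3 dB.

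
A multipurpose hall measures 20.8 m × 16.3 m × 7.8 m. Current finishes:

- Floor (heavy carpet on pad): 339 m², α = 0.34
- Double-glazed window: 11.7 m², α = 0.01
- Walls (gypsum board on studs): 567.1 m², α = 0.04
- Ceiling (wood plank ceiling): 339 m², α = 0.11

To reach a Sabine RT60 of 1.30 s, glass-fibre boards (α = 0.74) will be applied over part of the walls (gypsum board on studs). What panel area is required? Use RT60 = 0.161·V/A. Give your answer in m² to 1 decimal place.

217.4

Total absorption A₁ = 339·0.34 + 11.7·0.01 + 567.1·0.04 + 339·0.11
  = 115.260 + 0.117 + 22.684 + 37.290 = 175.351 m² sabins.
V = 2644.512 m³. Target absorption A₂ = 0.161 × 2644.512 / 1.30 = 327.513 sabins.
ΔA needed = 327.513 − 175.351 = 152.162 sabins.
Net gain per m²: Δα = 0.74 − 0.04 = 0.70.
Panel area = 152.162 / 0.70 = 217.4 m².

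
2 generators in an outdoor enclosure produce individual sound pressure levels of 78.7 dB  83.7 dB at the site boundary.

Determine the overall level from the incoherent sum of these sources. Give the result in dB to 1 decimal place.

84.9 dB

Converting to relative power and adding: 10^(78.7/10) + 10^(83.7/10) = 3.086e+08.
L_total = 10·log₁₀(3.086e+08) = 84.9 dB.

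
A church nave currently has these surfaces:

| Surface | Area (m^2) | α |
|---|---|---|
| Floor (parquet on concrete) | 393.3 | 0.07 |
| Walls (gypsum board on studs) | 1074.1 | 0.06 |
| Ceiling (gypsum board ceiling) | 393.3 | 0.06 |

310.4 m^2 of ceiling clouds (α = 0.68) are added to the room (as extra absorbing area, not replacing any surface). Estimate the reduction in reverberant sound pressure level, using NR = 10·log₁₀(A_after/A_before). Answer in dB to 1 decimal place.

Summing Sᵢαᵢ: 27.531 + 64.446 + 23.598 → A_before = 115.575 sabins.
Treatment contributes 310.4·0.68 = 211.072 sabins.
A_after = 115.575 + 211.072 = 326.647 sabins.
Reduction = 10 log₁₀(A_after/A_before) = 10 log₁₀(2.8263) = 4.5 dB.

4.5 dB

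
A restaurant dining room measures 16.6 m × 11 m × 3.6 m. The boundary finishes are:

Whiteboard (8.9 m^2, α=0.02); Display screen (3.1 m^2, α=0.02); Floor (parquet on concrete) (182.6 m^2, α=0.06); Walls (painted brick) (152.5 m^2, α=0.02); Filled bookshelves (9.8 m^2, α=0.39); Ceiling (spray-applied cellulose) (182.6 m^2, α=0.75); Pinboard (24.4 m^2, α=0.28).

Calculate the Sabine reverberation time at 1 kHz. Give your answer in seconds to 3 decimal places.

Summing Sᵢαᵢ: 0.178 + 0.062 + 10.956 + 3.050 + 3.822 + 136.950 + 6.832 → A = 161.850 sabins.
V = 16.6·11·3.6 = 657.36 m³.
T = 0.161 V/A = 0.161·657.36/161.850 = 0.654 s.

0.654 s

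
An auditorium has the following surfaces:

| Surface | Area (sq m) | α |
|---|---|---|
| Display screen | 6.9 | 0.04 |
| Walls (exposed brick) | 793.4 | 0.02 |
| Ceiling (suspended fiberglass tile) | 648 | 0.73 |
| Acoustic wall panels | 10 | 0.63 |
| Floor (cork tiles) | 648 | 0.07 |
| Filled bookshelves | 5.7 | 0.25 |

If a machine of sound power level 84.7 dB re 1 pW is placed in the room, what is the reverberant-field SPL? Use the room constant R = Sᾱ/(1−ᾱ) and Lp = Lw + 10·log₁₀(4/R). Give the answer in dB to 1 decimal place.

62.1 dB

Σ(Sᵢαᵢ) = 6.9·0.04 + 793.4·0.02 + 648·0.73 + 10·0.63 + 648·0.07 + 5.7·0.25 = 542.269; total area S = 2112.0 sq m.
ᾱ = 0.2568, so room constant R = A/(1−ᾱ) = 729.641 sq m.
Lp = 84.7 + 10·log₁₀(4/729.641) = 84.7 + (-22.61) = 62.1 dB.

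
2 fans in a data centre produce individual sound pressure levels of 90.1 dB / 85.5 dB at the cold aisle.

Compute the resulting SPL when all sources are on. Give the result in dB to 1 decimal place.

91.4 dB

Sum in the linear (power) domain: Σ 10^(Lᵢ/10) = 10^(90.1/10) + 10^(85.5/10) = 1.378e+09.
Combined level = 10 log₁₀(1.378e+09) = 91.4 dB.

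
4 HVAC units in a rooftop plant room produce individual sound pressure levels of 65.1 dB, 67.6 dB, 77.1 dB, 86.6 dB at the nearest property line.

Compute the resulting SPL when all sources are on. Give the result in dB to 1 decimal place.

Sum in the linear (power) domain: Σ 10^(Lᵢ/10) = 10^(65.1/10) + 10^(67.6/10) + 10^(77.1/10) + 10^(86.6/10) = 5.174e+08.
Back to dB: 10·log₁₀ Σ = 87.1 dB.

87.1 dB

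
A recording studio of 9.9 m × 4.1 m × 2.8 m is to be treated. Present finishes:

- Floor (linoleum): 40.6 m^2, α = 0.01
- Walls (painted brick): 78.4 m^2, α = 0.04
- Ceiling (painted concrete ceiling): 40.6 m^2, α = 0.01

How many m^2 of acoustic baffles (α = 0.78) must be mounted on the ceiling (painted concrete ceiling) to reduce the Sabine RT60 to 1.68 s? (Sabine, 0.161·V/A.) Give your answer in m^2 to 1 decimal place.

9.0

Summing Sᵢαᵢ: 0.406 + 3.136 + 0.406 → A₁ = 3.948 sabins.
V = 113.652 m³. Target absorption A₂ = 0.161 × 113.652 / 1.68 = 10.892 sabins.
ΔA needed = 10.892 − 3.948 = 6.944 sabins.
Each m^2 of panel replacing the ceiling (painted concrete ceiling) adds (0.78 − 0.01) = 0.77 sabins.
Panel area = 6.944 / 0.77 = 9.0 m^2.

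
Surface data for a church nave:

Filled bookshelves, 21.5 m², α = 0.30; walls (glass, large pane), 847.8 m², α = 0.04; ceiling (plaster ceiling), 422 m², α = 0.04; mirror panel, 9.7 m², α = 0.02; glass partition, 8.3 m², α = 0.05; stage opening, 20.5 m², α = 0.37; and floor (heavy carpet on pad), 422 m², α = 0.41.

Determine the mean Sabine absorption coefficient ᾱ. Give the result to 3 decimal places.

0.136

S = Σ Sᵢ = 21.5 + 847.8 + 422 + 9.7 + 8.3 + 20.5 + 422 = 1751.8 m².
Σ(Sᵢαᵢ) = 21.5×0.30 + 847.8×0.04 + 422×0.04 + 9.7×0.02 + 8.3×0.05 + 20.5×0.37 + 422×0.41 = 238.456.
ᾱ = 238.456 / 1751.8 = 0.136.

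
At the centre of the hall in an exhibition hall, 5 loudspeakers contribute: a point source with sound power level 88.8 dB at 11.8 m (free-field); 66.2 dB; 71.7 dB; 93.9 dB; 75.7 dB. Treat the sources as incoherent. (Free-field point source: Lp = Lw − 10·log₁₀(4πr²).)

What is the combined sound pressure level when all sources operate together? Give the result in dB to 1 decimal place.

94.0 dB

Source at 11.8 m: Lp = 88.8 − 10·log₁₀(4π·11.8²) = 88.8 − 10·log₁₀(1749.741) = 56.4 dB.
Σ 10^(Lᵢ/10) = 2.511e+09.
Back to dB: 10·log₁₀ Σ = 94.0 dB.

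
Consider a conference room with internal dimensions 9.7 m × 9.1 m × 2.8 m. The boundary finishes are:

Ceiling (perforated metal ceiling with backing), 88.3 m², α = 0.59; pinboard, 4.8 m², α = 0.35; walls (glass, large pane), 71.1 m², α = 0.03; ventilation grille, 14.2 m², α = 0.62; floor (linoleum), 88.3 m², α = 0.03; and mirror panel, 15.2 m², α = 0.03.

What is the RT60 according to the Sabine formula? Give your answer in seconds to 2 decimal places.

0.59 s

Summing Sᵢαᵢ: 52.097 + 1.680 + 2.133 + 8.804 + 2.649 + 0.456 → A = 67.819 sabins.
V = 9.7·9.1·2.8 = 247.156 m³.
T = 0.161 V/A = 0.161·247.156/67.819 = 0.59 s.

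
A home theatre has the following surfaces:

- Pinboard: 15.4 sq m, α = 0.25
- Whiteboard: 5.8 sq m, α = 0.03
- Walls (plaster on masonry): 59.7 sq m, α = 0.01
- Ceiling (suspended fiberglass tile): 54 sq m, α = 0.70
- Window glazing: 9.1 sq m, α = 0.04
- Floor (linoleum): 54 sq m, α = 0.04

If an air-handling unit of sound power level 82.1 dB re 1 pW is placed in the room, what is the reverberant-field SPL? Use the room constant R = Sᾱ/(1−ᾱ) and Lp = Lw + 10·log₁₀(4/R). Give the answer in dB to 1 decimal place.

70.5 dB

A = 44.945 sabins; S = 198.0 sq m.
ᾱ = 44.945/198.0 = 0.2270; R = Sᾱ/(1−ᾱ) = 44.945/(1−0.2270) = 58.144 sq m.
Lp = 82.1 + 10·log₁₀(4/58.144) = 82.1 + (-11.62) = 70.5 dB.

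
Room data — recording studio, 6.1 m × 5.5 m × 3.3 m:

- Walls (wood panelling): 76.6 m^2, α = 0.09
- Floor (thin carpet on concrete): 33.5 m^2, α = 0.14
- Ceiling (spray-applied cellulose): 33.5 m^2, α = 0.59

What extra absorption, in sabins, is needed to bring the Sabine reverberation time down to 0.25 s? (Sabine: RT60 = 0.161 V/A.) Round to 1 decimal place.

40.0 sabins

Total absorption A₁ = 76.6·0.09 + 33.5·0.14 + 33.5·0.59
  = 6.894 + 4.690 + 19.765 = 31.349 m^2 sabins.
For T = 0.25 s, need A₂ = 0.161·V/T = 0.161·110.715/0.25 = 71.300 sabins.
Additional absorption ΔA = 71.300 − 31.349 = 40.0 sabins.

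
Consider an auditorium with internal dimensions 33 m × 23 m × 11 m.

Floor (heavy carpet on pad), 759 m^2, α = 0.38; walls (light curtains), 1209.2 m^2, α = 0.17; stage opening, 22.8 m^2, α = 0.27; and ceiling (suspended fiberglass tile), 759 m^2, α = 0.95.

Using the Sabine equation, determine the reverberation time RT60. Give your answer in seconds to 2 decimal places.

1.10 s

Summing Sᵢαᵢ: 288.420 + 205.564 + 6.156 + 721.050 → A = 1221.190 sabins.
Room volume: 8349 m³.
RT60 = 0.161 · V / A = 0.161 × 8349 / 1221.190 = 1.10 s.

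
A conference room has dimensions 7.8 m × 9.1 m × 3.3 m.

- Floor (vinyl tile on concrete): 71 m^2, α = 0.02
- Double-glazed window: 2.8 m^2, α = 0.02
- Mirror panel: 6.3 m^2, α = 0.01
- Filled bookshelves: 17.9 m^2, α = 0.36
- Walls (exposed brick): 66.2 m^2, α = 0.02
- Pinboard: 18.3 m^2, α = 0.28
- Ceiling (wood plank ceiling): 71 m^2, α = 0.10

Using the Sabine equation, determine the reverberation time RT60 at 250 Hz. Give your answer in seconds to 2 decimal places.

Equivalent absorption area: A = 71*0.02 + 2.8*0.02 + 6.3*0.01 + 17.9*0.36 + 66.2*0.02 + 18.3*0.28 + 71*0.10 = 21.531 m^2.
Volume V = 7.8 × 9.1 × 3.3 = 234.234 m³.
Sabine: RT60 = 0.161 × 234.234 / 21.531 = 1.75 s.

1.75 sec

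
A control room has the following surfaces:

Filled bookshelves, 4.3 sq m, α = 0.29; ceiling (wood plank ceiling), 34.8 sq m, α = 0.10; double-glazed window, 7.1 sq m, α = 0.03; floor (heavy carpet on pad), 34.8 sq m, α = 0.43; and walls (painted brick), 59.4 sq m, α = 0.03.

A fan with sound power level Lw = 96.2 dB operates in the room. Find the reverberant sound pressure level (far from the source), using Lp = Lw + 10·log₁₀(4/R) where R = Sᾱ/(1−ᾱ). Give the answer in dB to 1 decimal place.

Σ(Sᵢαᵢ) = 4.3×0.29 + 34.8×0.10 + 7.1×0.03 + 34.8×0.43 + 59.4×0.03 = 21.686; total area S = 140.4 sq m.
ᾱ = 0.1545, so room constant R = A/(1−ᾱ) = 25.649 sq m.
Lp = 96.2 + 10·log₁₀(4/25.649) = 96.2 + (-8.07) = 88.1 dB.

88.1 dB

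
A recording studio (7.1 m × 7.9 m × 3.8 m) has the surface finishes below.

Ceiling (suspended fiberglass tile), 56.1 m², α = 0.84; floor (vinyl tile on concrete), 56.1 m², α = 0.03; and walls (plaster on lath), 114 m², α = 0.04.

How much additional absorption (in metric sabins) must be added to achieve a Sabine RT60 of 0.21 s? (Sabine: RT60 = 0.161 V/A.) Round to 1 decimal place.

A₁ = Σ Sᵢαᵢ = 56.1*0.84 + 56.1*0.03 + 114*0.04 = 53.367 sabins.
Target A₂ = 0.161·213.142/0.21 = 163.409 sabins (V = 213.142 m³).
Additional absorption ΔA = 163.409 − 53.367 = 110.0 sabins.

110.0 sabins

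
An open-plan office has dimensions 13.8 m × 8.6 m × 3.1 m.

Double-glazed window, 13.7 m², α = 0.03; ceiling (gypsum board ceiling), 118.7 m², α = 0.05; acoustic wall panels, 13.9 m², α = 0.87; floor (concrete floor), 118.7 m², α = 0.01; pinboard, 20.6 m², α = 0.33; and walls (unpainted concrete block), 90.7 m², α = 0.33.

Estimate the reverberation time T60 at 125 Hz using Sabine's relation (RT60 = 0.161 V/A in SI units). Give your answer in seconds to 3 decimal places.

1.051 sec

Total absorption A = 13.7*0.03 + 118.7*0.05 + 13.9*0.87 + 118.7*0.01 + 20.6*0.33 + 90.7*0.33
  = 0.411 + 5.935 + 12.093 + 1.187 + 6.798 + 29.931 = 56.355 m² sabins.
V = 13.8·8.6·3.1 = 367.908 m³.
Sabine: RT60 = 0.161 × 367.908 / 56.355 = 1.051 s.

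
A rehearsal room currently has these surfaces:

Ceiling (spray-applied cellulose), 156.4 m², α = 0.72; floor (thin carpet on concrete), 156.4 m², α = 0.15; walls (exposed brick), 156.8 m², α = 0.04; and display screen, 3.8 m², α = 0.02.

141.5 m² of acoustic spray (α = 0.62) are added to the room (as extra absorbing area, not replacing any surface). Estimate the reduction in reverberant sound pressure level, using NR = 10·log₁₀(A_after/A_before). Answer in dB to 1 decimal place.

2.1 dB

A_before = Σ Sᵢαᵢ = 156.4×0.72 + 156.4×0.15 + 156.8×0.04 + 3.8×0.02 = 142.416 sabins.
Treatment contributes 141.5·0.62 = 87.730 sabins.
A_after = 142.416 + 87.730 = 230.146 sabins.
Reduction = 10 log₁₀(A_after/A_before) = 10 log₁₀(1.6160) = 2.1 dB.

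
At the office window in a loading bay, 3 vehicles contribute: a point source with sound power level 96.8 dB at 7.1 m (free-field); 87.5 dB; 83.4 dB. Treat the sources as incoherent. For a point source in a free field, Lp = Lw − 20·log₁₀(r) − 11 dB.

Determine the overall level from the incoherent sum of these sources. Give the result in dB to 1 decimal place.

Source at 7.1 m: Lp = 96.8 − 20·log₁₀(7.1) − 11 = 68.8 dB.
Converting to relative power and adding: 10^(68.8/10) + 10^(87.5/10) + 10^(83.4/10) = 7.887e+08.
Back to dB: 10·log₁₀ Σ = 89.0 dB.

89.0 dB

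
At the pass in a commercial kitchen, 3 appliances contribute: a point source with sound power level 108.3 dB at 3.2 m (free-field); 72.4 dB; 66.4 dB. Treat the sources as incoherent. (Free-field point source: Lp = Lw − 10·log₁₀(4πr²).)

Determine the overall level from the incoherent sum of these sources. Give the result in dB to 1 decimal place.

Source at 3.2 m: Lp = 108.3 − 10·log₁₀(4π·3.2²) = 108.3 − 10·log₁₀(128.680) = 87.2 dB.
Converting to relative power and adding: 10^(87.2/10) + 10^(72.4/10) + 10^(66.4/10) = 5.466e+08.
Combined level = 10 log₁₀(5.466e+08) = 87.4 dB.

87.4 dB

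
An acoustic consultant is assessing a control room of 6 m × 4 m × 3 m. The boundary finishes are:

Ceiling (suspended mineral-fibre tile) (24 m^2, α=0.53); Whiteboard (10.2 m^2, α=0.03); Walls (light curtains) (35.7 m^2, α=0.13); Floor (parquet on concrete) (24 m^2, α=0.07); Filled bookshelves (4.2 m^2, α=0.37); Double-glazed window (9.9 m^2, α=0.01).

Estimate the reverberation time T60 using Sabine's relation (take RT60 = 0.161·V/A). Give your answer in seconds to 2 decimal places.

A = Σ Sᵢαᵢ = 24*0.53 + 10.2*0.03 + 35.7*0.13 + 24*0.07 + 4.2*0.37 + 9.9*0.01 = 21.000 sabins.
V = 6·4·3 = 72 m³.
RT60 = 0.161 · V / A = 0.161 × 72 / 21.000 = 0.55 s.

0.55 sec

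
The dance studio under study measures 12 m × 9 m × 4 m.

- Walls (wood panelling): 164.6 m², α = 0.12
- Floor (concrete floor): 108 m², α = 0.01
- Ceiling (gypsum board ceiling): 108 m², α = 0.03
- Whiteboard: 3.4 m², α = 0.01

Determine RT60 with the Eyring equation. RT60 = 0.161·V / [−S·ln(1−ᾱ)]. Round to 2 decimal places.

S = Σ Sᵢ = 384.0 m².
Absorption A = 164.6·0.12 + 108·0.01 + 108·0.03 + 3.4·0.01 = 24.106 sabins.
Mean coefficient ᾱ = A/S = 0.0628.
−S·ln(1−ᾱ) = −384.0 × ln(1 − 0.0628) = 24.906.
V = 12 × 9 × 4 = 432 m³.
RT60 = 0.161 × 432 / 24.906 = 2.79 s.

2.79 s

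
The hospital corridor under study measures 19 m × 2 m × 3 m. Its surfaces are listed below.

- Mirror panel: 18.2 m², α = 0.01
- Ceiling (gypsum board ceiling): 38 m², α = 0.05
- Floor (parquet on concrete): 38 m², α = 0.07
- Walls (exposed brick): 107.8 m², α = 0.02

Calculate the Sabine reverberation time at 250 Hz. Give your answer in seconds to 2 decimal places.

Summing Sᵢαᵢ: 0.182 + 1.900 + 2.660 + 2.156 → A = 6.898 sabins.
Room volume: 114 m³.
T = 0.161 V/A = 0.161·114/6.898 = 2.66 s.

2.66 seconds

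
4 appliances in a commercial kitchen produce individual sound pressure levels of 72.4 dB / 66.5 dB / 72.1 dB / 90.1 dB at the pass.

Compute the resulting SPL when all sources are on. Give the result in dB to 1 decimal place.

Converting to relative power and adding: 10^(72.4/10) + 10^(66.5/10) + 10^(72.1/10) + 10^(90.1/10) = 1.061e+09.
L_total = 10·log₁₀(1.061e+09) = 90.3 dB.

90.3 dB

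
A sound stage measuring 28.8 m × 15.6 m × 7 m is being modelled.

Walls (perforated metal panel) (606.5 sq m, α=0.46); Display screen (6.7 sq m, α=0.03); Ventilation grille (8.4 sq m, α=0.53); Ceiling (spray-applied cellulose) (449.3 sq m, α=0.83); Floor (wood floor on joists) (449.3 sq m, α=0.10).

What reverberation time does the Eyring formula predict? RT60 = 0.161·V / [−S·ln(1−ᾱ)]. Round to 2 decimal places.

0.54 sec

S = Σ Sᵢ = 1520.2 sq m.
Σ(Sᵢαᵢ) = 606.5·0.46 + 6.7·0.03 + 8.4·0.53 + 449.3·0.83 + 449.3·0.10 = 701.492.
ᾱ = 701.492 / 1520.2 = 0.4614.
−S·ln(1−ᾱ) = −1520.2 × ln(1 − 0.4614) = 940.673.
V = 28.8 × 15.6 × 7 = 3144.96 m³.
T = 0.161·V/[−S·ln(1−ᾱ)] = 0.161·3144.96/940.673 = 0.54 s.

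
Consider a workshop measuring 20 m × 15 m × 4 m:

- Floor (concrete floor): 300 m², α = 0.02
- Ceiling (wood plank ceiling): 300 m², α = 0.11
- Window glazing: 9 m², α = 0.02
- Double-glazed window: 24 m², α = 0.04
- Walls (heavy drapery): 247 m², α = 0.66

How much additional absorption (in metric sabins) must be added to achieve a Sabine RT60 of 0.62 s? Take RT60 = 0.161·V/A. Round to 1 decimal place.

108.5 sabins

Equivalent absorption area: A₁ = 300×0.02 + 300×0.11 + 9×0.02 + 24×0.04 + 247×0.66 = 203.160 m².
V = 1200 m³. Required absorption A₂ = 0.161 × 1200 / 0.62 = 311.613 sabins.
Shortfall: 311.613 − 203.160 = 108.5 sabins.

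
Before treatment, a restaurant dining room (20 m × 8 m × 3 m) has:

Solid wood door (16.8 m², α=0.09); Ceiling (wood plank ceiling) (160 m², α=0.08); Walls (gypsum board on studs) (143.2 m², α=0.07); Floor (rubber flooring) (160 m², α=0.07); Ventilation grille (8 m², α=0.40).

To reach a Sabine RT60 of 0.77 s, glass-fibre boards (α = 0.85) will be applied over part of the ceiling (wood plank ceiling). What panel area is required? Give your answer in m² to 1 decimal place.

Equivalent absorption area: A₁ = 16.8×0.09 + 160×0.08 + 143.2×0.07 + 160×0.07 + 8×0.40 = 38.736 m².
Required A₂ = 0.161·480/0.77 = 100.364 sabins.
ΔA needed = 100.364 − 38.736 = 61.628 sabins.
Net gain per m²: Δα = 0.85 − 0.08 = 0.77.
Panel area = 61.628 / 0.77 = 80.0 m².

80.0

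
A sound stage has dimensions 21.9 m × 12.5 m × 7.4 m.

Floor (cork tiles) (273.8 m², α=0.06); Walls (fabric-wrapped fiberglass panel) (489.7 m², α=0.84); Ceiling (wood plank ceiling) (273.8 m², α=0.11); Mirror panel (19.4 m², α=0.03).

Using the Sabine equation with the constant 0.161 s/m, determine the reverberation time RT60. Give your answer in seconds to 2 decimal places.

0.71 seconds

A = Σ Sᵢαᵢ = 273.8×0.06 + 489.7×0.84 + 273.8×0.11 + 19.4×0.03 = 458.476 sabins.
V = 21.9·12.5·7.4 = 2025.75 m³.
RT60 = 0.161 · V / A = 0.161 × 2025.75 / 458.476 = 0.71 s.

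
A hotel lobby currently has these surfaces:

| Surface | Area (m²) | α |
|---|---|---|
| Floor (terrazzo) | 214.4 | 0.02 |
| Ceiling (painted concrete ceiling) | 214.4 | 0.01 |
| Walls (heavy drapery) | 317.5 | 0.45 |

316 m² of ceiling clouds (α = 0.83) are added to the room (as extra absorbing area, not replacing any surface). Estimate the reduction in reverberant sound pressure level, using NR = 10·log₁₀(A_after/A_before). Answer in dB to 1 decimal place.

Total absorption A_before = 214.4·0.02 + 214.4·0.01 + 317.5·0.45
  = 4.288 + 2.144 + 142.875 = 149.307 m² sabins.
Treatment contributes 316·0.83 = 262.280 sabins.
A_after = 149.307 + 262.280 = 411.587 sabins.
Reduction = 10 log₁₀(A_after/A_before) = 10 log₁₀(2.7566) = 4.4 dB.

4.4 dB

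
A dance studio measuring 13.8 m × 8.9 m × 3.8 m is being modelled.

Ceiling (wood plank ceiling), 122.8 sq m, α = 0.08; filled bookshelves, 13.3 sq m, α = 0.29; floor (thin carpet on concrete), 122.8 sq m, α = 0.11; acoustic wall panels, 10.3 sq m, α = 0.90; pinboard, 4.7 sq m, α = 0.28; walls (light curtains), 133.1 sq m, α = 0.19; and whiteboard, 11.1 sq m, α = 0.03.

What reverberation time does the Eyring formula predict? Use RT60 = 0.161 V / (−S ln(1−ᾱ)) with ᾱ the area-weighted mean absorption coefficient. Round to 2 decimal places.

S = Σ Sᵢ = 418.1 sq m.
Σ(Sᵢαᵢ) = 122.8×0.08 + 13.3×0.29 + 122.8×0.11 + 10.3×0.90 + 4.7×0.28 + 133.1×0.19 + 11.1×0.03 = 63.397.
Mean coefficient ᾱ = A/S = 0.1516.
Eyring denominator: −S ln(1−ᾱ) = 68.737.
V = 13.8 × 8.9 × 3.8 = 466.716 m³.
RT60 = 0.161 × 466.716 / 68.737 = 1.09 s.

1.09 s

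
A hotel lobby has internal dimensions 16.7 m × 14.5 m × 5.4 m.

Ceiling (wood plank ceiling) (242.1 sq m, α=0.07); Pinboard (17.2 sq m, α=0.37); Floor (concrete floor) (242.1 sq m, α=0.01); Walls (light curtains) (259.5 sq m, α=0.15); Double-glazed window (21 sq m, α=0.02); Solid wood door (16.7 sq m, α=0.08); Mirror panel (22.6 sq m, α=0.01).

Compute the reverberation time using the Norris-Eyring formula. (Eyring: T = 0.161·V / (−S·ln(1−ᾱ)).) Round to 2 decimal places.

S = Σ Sᵢ = 821.2 sq m.
Absorption A = 242.1×0.07 + 17.2×0.37 + 242.1×0.01 + 259.5×0.15 + 21×0.02 + 16.7×0.08 + 22.6×0.01 = 66.639 sabins.
ᾱ = 66.639 / 821.2 = 0.0811.
−S·ln(1−ᾱ) = −821.2 × ln(1 − 0.0811) = 69.455.
V = 16.7 × 14.5 × 5.4 = 1307.61 m³.
RT60 = 0.161 × 1307.61 / 69.455 = 3.03 s.

3.03 seconds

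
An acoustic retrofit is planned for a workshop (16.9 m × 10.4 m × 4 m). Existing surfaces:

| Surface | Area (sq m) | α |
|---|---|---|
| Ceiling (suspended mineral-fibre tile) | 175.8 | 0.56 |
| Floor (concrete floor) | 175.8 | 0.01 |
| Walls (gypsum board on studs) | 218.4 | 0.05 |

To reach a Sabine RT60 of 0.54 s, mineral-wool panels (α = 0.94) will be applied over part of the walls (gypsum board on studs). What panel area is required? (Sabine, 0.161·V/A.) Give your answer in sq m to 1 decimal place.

Equivalent absorption area: A₁ = 175.8·0.56 + 175.8·0.01 + 218.4·0.05 = 111.126 sq m.
Required A₂ = 0.161·703.04/0.54 = 209.610 sabins.
ΔA needed = 209.610 − 111.126 = 98.484 sabins.
Each sq m of panel replacing the walls (gypsum board on studs) adds (0.94 − 0.05) = 0.89 sabins.
Panel area = 98.484 / 0.89 = 110.7 sq m.

110.7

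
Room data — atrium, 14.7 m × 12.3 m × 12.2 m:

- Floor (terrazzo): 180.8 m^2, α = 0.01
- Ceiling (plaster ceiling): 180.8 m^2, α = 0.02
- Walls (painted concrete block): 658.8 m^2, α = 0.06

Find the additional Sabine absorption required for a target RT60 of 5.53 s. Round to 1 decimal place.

A₁ = Σ Sᵢαᵢ = 180.8×0.01 + 180.8×0.02 + 658.8×0.06 = 44.952 sabins.
V = 2205.882 m³. Required absorption A₂ = 0.161 × 2205.882 / 5.53 = 64.222 sabins.
Additional absorption ΔA = 64.222 − 44.952 = 19.3 sabins.

19.3 sabins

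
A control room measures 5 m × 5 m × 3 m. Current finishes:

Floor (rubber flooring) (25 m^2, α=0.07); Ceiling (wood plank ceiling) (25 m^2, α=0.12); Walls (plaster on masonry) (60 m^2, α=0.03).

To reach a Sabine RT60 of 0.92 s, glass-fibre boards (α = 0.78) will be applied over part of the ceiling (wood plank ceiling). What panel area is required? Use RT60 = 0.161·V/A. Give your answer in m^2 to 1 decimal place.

Total absorption A₁ = 25·0.07 + 25·0.12 + 60·0.03
  = 1.750 + 3.000 + 1.800 = 6.550 m^2 sabins.
V = 75 m³. Target absorption A₂ = 0.161 × 75 / 0.92 = 13.125 sabins.
ΔA needed = 13.125 − 6.550 = 6.575 sabins.
Net gain per m^2: Δα = 0.78 − 0.12 = 0.66.
Panel area = 6.575 / 0.66 = 10.0 m^2.

10.0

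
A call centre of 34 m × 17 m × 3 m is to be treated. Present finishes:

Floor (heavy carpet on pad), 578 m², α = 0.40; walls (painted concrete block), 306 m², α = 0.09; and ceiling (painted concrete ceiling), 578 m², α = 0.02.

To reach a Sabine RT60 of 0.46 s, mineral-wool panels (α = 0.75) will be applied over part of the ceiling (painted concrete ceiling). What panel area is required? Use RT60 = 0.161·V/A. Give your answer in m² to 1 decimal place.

461.1

Summing Sᵢαᵢ: 231.200 + 27.540 + 11.560 → A₁ = 270.300 sabins.
Required A₂ = 0.161·1734/0.46 = 606.900 sabins.
ΔA needed = 606.900 − 270.300 = 336.600 sabins.
Net gain per m²: Δα = 0.75 − 0.02 = 0.73.
Panel area = 336.600 / 0.73 = 461.1 m².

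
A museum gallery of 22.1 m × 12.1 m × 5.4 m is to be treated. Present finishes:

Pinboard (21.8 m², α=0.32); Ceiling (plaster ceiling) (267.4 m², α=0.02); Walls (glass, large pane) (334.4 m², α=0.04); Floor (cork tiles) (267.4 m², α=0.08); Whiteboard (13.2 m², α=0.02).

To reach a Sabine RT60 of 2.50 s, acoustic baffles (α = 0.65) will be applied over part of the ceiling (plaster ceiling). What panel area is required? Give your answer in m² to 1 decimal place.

72.4

Equivalent absorption area: A₁ = 21.8*0.32 + 267.4*0.02 + 334.4*0.04 + 267.4*0.08 + 13.2*0.02 = 47.356 m².
Required A₂ = 0.161·1444.014/2.50 = 92.995 sabins.
ΔA needed = 92.995 − 47.356 = 45.639 sabins.
Each m² of panel replacing the ceiling (plaster ceiling) adds (0.65 − 0.02) = 0.63 sabins.
Panel area = 45.639 / 0.63 = 72.4 m².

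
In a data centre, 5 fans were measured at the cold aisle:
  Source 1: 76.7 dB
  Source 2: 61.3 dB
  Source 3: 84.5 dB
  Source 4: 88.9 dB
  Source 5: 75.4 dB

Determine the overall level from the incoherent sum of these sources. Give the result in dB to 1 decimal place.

90.6 dB

Σ 10^(Lᵢ/10) = 1.141e+09.
Combined level = 10 log₁₀(1.141e+09) = 90.6 dB.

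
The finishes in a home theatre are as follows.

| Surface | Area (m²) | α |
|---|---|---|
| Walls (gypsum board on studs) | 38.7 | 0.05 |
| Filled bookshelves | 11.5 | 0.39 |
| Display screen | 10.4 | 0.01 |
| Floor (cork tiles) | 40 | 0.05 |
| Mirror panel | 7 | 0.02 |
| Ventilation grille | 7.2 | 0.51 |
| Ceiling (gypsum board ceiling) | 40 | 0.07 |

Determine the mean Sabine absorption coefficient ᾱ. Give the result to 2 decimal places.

Total surface area S = 154.8 m².
A = 38.7·0.05 + 11.5·0.39 + 10.4·0.01 + 40·0.05 + 7·0.02 + 7.2·0.51 + 40·0.07 = 15.136 sabins.
ᾱ = 15.136 / 154.8 = 0.10.

0.10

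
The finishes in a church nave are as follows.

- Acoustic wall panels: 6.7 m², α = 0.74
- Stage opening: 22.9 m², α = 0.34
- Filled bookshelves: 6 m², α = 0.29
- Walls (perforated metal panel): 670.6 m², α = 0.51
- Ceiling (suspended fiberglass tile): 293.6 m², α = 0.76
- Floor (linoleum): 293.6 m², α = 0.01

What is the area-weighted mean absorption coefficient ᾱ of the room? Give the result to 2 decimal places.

Total surface area S = 1293.4 m².
Σ(Sᵢαᵢ) = 6.7×0.74 + 22.9×0.34 + 6×0.29 + 670.6×0.51 + 293.6×0.76 + 293.6×0.01 = 582.562.
ᾱ = 582.562 / 1293.4 = 0.45.

0.45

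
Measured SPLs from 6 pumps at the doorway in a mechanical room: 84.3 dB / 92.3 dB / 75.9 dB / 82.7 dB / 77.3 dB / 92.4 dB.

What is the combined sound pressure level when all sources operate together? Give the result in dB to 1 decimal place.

Sum in the linear (power) domain: Σ 10^(Lᵢ/10) = 10^(84.3/10) + 10^(92.3/10) + 10^(75.9/10) + 10^(82.7/10) + 10^(77.3/10) + 10^(92.4/10) = 3.984e+09.
L_total = 10·log₁₀(3.984e+09) = 96.0 dB.

96.0 dB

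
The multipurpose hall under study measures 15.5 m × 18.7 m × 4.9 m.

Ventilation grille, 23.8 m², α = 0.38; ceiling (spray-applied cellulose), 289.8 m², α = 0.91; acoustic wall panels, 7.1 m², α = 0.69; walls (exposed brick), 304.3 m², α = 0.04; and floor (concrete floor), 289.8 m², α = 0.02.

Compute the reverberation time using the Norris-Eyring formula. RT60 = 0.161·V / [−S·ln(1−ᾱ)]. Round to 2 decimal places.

0.64 seconds

Total surface area S = 23.8 + 289.8 + 7.1 + 304.3 + 289.8 = 914.8 m².
Absorption A = 23.8×0.38 + 289.8×0.91 + 7.1×0.69 + 304.3×0.04 + 289.8×0.02 = 295.629 sabins.
ᾱ = 295.629 / 914.8 = 0.3232.
Eyring denominator: −S ln(1−ᾱ) = 357.119.
V = 15.5 × 18.7 × 4.9 = 1420.265 m³.
RT60 = 0.161 × 1420.265 / 357.119 = 0.64 s.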